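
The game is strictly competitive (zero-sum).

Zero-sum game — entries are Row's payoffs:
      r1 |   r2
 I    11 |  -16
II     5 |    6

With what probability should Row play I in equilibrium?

1/28

Row minima are -16 and 5, so Row's maximin is 5; column maxima are 11 and 6, so Column's minimax is 6. These differ, so the equilibrium is in mixed strategies.
Let Row play I with probability p. Column is indifferent when 11p + 5(1−p) = −16p + 6(1−p), giving p = 1/28.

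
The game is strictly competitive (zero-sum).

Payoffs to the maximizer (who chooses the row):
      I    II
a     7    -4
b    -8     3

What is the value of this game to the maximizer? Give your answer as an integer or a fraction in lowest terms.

Row minima are -4 and -8, so the maximizer's maximin is -4; column maxima are 7 and 3, so the minimizer's minimax is 3. These differ, so the equilibrium is in mixed strategies.
Let the maximizer play a with probability p. The minimizer is indifferent when 7p − 8(1−p) = −4p + 3(1−p), giving p = 1/2.
Let the minimizer play I with probability q. The maximizer is indifferent when 7q − 4(1−q) = −8q + 3(1−q), giving q = 7/22.
The value is 7·(7/22) + (-4)·(15/22) = -1/2.

-1/2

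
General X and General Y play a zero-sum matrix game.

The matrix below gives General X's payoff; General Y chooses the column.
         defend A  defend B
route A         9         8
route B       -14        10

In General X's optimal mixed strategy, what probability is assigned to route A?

Row minima are 8 and -14, so General X's maximin is 8; column maxima are 9 and 10, so General Y's minimax is 9. These differ, so the equilibrium is in mixed strategies.
Let General X play route A with probability p. General Y is indifferent when 9p − 14(1−p) = 8p + 10(1−p), giving p = 24/25.

24/25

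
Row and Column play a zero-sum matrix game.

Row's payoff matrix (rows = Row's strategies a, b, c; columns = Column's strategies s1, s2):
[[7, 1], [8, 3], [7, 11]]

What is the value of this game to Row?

67/9

Row a is strictly dominated by row b, so Row never plays it.
The remaining 2×2 game on (b, c) × (s1, s2) has no saddle point. Let Row play b with probability p; indifference gives 8p + 7(1−p) = 3p + 11(1−p), so p = 4/9.
Similarly Column's optimal q on s1 is 8/9, and the value is 8·(8/9) + (3)·(1/9) = 67/9.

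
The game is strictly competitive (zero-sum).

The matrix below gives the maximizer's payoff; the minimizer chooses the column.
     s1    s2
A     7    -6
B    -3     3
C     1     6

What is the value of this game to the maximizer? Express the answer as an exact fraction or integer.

Row B is strictly dominated by row C, so the maximizer never plays it.
The remaining 2×2 game on (A, C) × (s1, s2) has no saddle point. Let the maximizer play A with probability p; indifference gives 7p + (1−p) = −6p + 6(1−p), so p = 5/18.
Similarly the minimizer's optimal q on s1 is 2/3, and the value is 7·(2/3) + (-6)·(1/3) = 8/3.

8/3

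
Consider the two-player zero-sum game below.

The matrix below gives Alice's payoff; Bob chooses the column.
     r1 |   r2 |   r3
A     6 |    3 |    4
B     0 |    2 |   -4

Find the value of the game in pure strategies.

3

Row minima: 3, -4 → Alice's maximin is 3.
Column maxima: 6, 3, 4 → Bob's minimax is 3.
They coincide at (A, r2), so the value is 3.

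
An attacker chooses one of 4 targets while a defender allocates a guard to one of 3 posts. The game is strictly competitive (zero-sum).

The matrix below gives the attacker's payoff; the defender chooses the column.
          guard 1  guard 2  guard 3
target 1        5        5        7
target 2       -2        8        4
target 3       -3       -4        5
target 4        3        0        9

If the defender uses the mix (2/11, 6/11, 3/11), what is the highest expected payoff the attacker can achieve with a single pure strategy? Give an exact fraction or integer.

target 1: (5)·(2/11) + (5)·(6/11) + (7)·(3/11) = 61/11.
target 2: (-2)·(2/11) + (8)·(6/11) + (4)·(3/11) = 56/11.
target 3: (-3)·(2/11) + (-4)·(6/11) + (5)·(3/11) = -15/11.
target 4: (3)·(2/11) + (0)·(6/11) + (9)·(3/11) = 3.
The best pure response is target 1 with expected payoff 61/11.

61/11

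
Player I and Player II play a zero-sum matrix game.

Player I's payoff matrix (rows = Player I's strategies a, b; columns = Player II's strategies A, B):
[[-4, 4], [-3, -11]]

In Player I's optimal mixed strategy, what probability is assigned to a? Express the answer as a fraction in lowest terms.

1/2

Row minima are -4 and -11, so Player I's maximin is -4; column maxima are -3 and 4, so Player II's minimax is -3. These differ, so the equilibrium is in mixed strategies.
Let Player I play a with probability p. Player II is indifferent when −4p − 3(1−p) = 4p − 11(1−p), giving p = 1/2.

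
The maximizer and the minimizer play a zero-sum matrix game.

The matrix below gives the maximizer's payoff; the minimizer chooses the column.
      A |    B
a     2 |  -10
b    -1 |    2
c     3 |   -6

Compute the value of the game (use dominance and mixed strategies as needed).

0

Row a is strictly dominated by row c, so the maximizer never plays it.
The remaining 2×2 game on (b, c) × (A, B) has no saddle point. Let the maximizer play b with probability p; indifference gives −p + 3(1−p) = 2p − 6(1−p), so p = 3/4.
Similarly the minimizer's optimal q on A is 2/3, and the value is -1·(2/3) + (2)·(1/3) = 0.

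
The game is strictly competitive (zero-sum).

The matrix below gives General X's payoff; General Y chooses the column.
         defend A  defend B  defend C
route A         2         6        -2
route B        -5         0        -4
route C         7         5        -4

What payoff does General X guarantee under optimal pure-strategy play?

-2

Row minima: -2, -5, -4 → General X's maximin is -2.
Column maxima: 7, 6, -2 → General Y's minimax is -2.
They coincide at (route A, defend C), so the value is -2.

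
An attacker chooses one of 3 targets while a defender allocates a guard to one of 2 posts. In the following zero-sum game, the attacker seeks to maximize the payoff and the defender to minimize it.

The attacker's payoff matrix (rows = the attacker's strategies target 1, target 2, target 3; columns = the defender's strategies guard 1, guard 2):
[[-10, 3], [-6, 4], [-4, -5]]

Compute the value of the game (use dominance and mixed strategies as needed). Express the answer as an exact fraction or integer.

Row target 1 is strictly dominated by row target 2, so the attacker never plays it.
The remaining 2×2 game on (target 2, target 3) × (guard 1, guard 2) has no saddle point. Let the attacker play target 2 with probability p; indifference gives −6p − 4(1−p) = 4p − 5(1−p), so p = 1/11.
Similarly the defender's optimal q on guard 1 is 9/11, and the value is -6·(9/11) + (4)·(2/11) = -46/11.

-46/11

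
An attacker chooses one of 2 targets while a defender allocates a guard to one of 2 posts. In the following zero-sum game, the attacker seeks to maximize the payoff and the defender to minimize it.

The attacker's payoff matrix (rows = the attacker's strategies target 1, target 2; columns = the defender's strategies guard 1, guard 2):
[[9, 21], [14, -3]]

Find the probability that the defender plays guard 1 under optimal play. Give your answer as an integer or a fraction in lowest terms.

24/29

Row minima are 9 and -3, so the attacker's maximin is 9; column maxima are 14 and 21, so the defender's minimax is 14. These differ, so the equilibrium is in mixed strategies.
Let the defender play guard 1 with probability q. The attacker is indifferent when 9q + 21(1−q) = 14q − 3(1−q), giving q = 24/29.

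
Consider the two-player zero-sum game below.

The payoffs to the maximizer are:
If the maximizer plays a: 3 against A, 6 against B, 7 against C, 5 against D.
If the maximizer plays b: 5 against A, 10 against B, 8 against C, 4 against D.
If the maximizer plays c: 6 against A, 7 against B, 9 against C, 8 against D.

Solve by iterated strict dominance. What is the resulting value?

6

Row a is strictly dominated by row c (6>3, 7>6, 9>7, 8>5); eliminate a.
Column B is strictly dominated by A for the minimizer (5<10, 6<7); eliminate B.
Column C is strictly dominated by A for the minimizer (5<8, 6<9); eliminate C.
Row b is strictly dominated by row c (6>5, 8>4); eliminate b.
Column D is strictly dominated by A for the minimizer (6<8); eliminate D.
Only (c, A) remains, with payoff 6.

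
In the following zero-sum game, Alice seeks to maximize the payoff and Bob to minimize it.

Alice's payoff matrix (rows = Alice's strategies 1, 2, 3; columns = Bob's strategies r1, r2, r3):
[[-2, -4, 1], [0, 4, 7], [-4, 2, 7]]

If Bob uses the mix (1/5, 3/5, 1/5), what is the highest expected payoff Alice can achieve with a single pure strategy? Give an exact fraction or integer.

1: (-2)·(1/5) + (-4)·(3/5) + (1)·(1/5) = -13/5.
2: (0)·(1/5) + (4)·(3/5) + (7)·(1/5) = 19/5.
3: (-4)·(1/5) + (2)·(3/5) + (7)·(1/5) = 9/5.
The best pure response is 2 with expected payoff 19/5.

19/5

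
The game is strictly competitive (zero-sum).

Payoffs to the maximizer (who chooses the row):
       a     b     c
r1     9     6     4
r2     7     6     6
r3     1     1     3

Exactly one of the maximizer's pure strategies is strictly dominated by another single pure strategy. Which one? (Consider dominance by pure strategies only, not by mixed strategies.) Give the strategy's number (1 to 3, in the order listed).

3

Compare r3 with r1: 9 > 1, 6 > 1, 4 > 3.
So r1 strictly dominates r3 for the maximizer; r3 is strictly dominated.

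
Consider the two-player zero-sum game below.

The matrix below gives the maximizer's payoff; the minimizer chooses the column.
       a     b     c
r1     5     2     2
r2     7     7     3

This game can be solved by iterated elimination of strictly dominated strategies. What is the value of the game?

3

Row r1 is strictly dominated by row r2 (7>5, 7>2, 3>2); eliminate r1.
Column b is strictly dominated by c for the minimizer (3<7); eliminate b.
Column a is strictly dominated by c for the minimizer (3<7); eliminate a.
Only (r2, c) remains, with payoff 3.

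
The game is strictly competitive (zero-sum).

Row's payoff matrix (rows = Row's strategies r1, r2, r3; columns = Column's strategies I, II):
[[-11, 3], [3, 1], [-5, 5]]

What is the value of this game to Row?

Row r1 is strictly dominated by row r3, so Row never plays it.
The remaining 2×2 game on (r2, r3) × (I, II) has no saddle point. Let Row play r2 with probability p; indifference gives 3p − 5(1−p) = p + 5(1−p), so p = 5/6.
Similarly Column's optimal q on I is 1/3, and the value is 3·(1/3) + (1)·(2/3) = 5/3.

5/3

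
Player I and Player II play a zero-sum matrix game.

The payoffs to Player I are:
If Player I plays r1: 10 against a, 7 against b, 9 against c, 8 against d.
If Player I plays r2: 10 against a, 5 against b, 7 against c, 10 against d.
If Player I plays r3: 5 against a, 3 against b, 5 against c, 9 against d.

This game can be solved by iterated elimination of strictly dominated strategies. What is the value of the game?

Row r3 is strictly dominated by row r2 (10>5, 5>3, 7>5, 10>9); eliminate r3.
Column d is strictly dominated by b for Player II (7<8, 5<10); eliminate d.
Column a is strictly dominated by b for Player II (7<10, 5<10); eliminate a.
Row r2 is strictly dominated by row r1 (7>5, 9>7); eliminate r2.
Column c is strictly dominated by b for Player II (7<9); eliminate c.
Only (r1, b) remains, with payoff 7.

7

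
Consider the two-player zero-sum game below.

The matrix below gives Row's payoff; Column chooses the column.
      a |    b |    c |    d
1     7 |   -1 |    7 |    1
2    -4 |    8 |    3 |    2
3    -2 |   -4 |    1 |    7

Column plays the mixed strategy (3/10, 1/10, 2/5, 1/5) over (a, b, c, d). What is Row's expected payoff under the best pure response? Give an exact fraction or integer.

1: (7)·(3/10) + (-1)·(1/10) + (7)·(2/5) + (1)·(1/5) = 5.
2: (-4)·(3/10) + (8)·(1/10) + (3)·(2/5) + (2)·(1/5) = 6/5.
3: (-2)·(3/10) + (-4)·(1/10) + (1)·(2/5) + (7)·(1/5) = 4/5.
The best pure response is 1 with expected payoff 5.

5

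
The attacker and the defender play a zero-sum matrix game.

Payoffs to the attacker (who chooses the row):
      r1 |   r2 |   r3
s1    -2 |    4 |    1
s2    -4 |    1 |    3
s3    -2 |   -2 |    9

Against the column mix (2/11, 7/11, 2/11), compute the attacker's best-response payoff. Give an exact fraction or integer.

26/11

s1: (-2)·(2/11) + (4)·(7/11) + (1)·(2/11) = 26/11.
s2: (-4)·(2/11) + (1)·(7/11) + (3)·(2/11) = 5/11.
s3: (-2)·(2/11) + (-2)·(7/11) + (9)·(2/11) = 0.
The best pure response is s1 with expected payoff 26/11.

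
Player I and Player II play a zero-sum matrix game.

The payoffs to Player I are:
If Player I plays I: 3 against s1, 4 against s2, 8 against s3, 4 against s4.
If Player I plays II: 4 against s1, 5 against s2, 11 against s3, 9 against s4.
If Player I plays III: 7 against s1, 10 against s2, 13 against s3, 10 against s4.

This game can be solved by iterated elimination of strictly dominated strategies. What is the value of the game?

7

Column s4 is strictly dominated by s1 for Player II (3<4, 4<9, 7<10); eliminate s4.
Column s2 is strictly dominated by s1 for Player II (3<4, 4<5, 7<10); eliminate s2.
Row I is strictly dominated by row II (4>3, 11>8); eliminate I.
Row II is strictly dominated by row III (7>4, 13>11); eliminate II.
Column s3 is strictly dominated by s1 for Player II (7<13); eliminate s3.
Only (III, s1) remains, with payoff 7.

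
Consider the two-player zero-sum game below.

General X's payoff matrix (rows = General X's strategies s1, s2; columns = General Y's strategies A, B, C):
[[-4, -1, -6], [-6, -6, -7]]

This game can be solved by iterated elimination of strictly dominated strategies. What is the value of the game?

Column B is strictly dominated by C for General Y (-6<-1, -7<-6); eliminate B.
Row s2 is strictly dominated by row s1 (-4>-6, -6>-7); eliminate s2.
Column A is strictly dominated by C for General Y (-6<-4); eliminate A.
Only (s1, C) remains, with payoff -6.

-6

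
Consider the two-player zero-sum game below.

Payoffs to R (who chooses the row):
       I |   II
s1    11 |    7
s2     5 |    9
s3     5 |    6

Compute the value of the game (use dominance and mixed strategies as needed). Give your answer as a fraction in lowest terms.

Row s3 is strictly dominated by row s1, so R never plays it.
The remaining 2×2 game on (s1, s2) × (I, II) has no saddle point. Let R play s1 with probability p; indifference gives 11p + 5(1−p) = 7p + 9(1−p), so p = 1/2.
Similarly C's optimal q on I is 1/4, and the value is 11·(1/4) + (7)·(3/4) = 8.

8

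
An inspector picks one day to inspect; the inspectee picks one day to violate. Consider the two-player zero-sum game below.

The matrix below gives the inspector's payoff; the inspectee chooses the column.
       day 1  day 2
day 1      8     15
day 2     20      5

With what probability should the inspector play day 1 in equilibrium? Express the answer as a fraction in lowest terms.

15/22

Row minima are 8 and 5, so the inspector's maximin is 8; column maxima are 20 and 15, so the inspectee's minimax is 15. These differ, so the equilibrium is in mixed strategies.
Let the inspector play day 1 with probability p. The inspectee is indifferent when 8p + 20(1−p) = 15p + 5(1−p), giving p = 15/22.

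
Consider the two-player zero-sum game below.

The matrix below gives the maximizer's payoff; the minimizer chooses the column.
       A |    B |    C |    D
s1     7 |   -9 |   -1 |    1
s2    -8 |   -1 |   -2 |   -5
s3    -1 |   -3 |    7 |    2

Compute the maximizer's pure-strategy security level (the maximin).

The worst-case payoff for each row is s1: -9, s2: -8, s3: -3.
The best of these is -3.

-3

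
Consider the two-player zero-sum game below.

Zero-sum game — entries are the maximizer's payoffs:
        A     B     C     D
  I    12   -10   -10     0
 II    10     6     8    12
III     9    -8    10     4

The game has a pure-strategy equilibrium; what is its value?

6

Row minima: -10, 6, -8 → the maximizer's maximin is 6.
Column maxima: 12, 6, 10, 12 → the minimizer's minimax is 6.
They coincide at (II, B), so the value is 6.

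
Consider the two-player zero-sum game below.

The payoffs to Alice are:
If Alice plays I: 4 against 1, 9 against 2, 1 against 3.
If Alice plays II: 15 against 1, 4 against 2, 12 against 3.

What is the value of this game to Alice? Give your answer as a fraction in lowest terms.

13/2

Column 1 is strictly dominated by 3 for Bob (it gives Alice more in every row).
The remaining 2×2 game on (I, II) × (2, 3) has no saddle point. Let Alice play I with probability p; indifference gives 9p + 4(1−p) = p + 12(1−p), so p = 1/2.
Similarly Bob's optimal q on 2 is 11/16, and the value is 9·(11/16) + (1)·(5/16) = 13/2.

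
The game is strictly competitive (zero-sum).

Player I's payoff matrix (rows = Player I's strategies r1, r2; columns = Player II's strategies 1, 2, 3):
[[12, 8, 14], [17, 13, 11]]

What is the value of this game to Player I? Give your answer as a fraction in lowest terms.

47/4

Column 1 is strictly dominated by 2 for Player II (it gives Player I more in every row).
The remaining 2×2 game on (r1, r2) × (2, 3) has no saddle point. Let Player I play r1 with probability p; indifference gives 8p + 13(1−p) = 14p + 11(1−p), so p = 1/4.
Similarly Player II's optimal q on 2 is 3/8, and the value is 8·(3/8) + (14)·(5/8) = 47/4.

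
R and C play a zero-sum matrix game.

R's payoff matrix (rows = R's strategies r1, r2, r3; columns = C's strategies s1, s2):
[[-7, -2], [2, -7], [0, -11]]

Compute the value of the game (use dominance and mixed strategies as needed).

Row r3 is strictly dominated by row r2, so R never plays it.
The remaining 2×2 game on (r1, r2) × (s1, s2) has no saddle point. Let R play r1 with probability p; indifference gives −7p + 2(1−p) = −2p − 7(1−p), so p = 9/14.
Similarly C's optimal q on s1 is 5/14, and the value is -7·(5/14) + (-2)·(9/14) = -53/14.

-53/14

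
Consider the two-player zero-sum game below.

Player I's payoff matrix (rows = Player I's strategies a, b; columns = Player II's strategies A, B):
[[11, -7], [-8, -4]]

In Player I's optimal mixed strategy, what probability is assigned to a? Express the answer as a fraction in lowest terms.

2/11

Row minima are -7 and -8, so Player I's maximin is -7; column maxima are 11 and -4, so Player II's minimax is -4. These differ, so the equilibrium is in mixed strategies.
Let Player I play a with probability p. Player II is indifferent when 11p − 8(1−p) = −7p − 4(1−p), giving p = 2/11.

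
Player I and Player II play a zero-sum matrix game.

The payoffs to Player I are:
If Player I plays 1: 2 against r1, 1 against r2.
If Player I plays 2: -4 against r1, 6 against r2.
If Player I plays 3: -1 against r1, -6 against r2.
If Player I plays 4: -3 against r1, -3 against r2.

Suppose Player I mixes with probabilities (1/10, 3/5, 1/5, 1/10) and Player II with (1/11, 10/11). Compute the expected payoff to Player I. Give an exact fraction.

Against (1/11, 10/11), each row's expected payoff is 1: 12/11; 2: 56/11; 3: -61/11; 4: -3.
Taking the (1/10, 3/5, 1/5, 1/10)-weighted average: (1/10)·(12/11) + (3/5)·(56/11) + (1/5)·(-61/11) + (1/10)·(-3) = 193/110.

193/110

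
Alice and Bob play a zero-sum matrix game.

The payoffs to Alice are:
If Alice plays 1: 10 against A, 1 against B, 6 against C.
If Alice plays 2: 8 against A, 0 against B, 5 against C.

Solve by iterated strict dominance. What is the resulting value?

Column A is strictly dominated by B for Bob (1<10, 0<8); eliminate A.
Column C is strictly dominated by B for Bob (1<6, 0<5); eliminate C.
Row 2 is strictly dominated by row 1 (1>0); eliminate 2.
Only (1, B) remains, with payoff 1.

1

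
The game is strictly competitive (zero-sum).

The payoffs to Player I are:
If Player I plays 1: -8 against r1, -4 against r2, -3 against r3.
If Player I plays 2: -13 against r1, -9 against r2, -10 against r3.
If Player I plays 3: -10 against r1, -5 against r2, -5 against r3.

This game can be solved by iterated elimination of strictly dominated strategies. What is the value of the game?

Column r3 is strictly dominated by r1 for Player II (-8<-3, -13<-10, -10<-5); eliminate r3.
Row 2 is strictly dominated by row 1 (-8>-13, -4>-9); eliminate 2.
Row 3 is strictly dominated by row 1 (-8>-10, -4>-5); eliminate 3.
Column r2 is strictly dominated by r1 for Player II (-8<-4); eliminate r2.
Only (1, r1) remains, with payoff -8.

-8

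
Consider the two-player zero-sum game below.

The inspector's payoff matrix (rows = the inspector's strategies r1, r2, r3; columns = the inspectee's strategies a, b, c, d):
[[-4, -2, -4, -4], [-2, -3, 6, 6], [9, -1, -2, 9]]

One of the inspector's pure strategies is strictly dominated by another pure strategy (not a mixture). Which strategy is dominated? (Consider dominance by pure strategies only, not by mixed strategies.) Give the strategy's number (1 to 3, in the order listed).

Compare r1 with r3: 9 > -4, -1 > -2, -2 > -4, 9 > -4.
So r3 strictly dominates r1 for the inspector; r1 is strictly dominated.

1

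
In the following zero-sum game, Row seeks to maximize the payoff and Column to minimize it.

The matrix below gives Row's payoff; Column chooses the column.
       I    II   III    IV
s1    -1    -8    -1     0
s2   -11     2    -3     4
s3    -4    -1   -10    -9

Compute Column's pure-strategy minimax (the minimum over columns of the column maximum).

The worst case (largest entry) in each column is I: -1, II: 2, III: -1, IV: 4.
The best (smallest) of these is -1.

-1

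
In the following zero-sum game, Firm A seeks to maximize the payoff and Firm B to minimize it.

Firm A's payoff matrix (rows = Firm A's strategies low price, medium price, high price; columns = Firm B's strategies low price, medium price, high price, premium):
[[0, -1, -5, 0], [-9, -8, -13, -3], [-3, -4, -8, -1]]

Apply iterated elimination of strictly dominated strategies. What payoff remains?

-5

Column medium price is strictly dominated by high price for Firm B (-5<-1, -13<-8, -8<-4); eliminate medium price.
Row medium price is strictly dominated by row low price (0>-9, -5>-13, 0>-3); eliminate medium price.
Column low price is strictly dominated by high price for Firm B (-5<0, -8<-3); eliminate low price.
Column premium is strictly dominated by high price for Firm B (-5<0, -8<-1); eliminate premium.
Row high price is strictly dominated by row low price (-5>-8); eliminate high price.
Only (low price, high price) remains, with payoff -5.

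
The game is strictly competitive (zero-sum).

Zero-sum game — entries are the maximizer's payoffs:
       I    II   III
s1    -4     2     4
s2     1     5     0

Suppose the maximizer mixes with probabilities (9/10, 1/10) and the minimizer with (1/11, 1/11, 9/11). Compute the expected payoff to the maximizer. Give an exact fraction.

Against (1/11, 1/11, 9/11), each row's expected payoff is s1: 34/11; s2: 6/11.
Taking the (9/10, 1/10)-weighted average: (9/10)·(34/11) + (1/10)·(6/11) = 156/55.

156/55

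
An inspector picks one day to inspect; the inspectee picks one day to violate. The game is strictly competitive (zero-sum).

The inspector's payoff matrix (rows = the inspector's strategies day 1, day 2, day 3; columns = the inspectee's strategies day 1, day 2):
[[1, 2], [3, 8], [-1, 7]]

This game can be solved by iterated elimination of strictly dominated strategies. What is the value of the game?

3

Column day 2 is strictly dominated by day 1 for the inspectee (1<2, 3<8, -1<7); eliminate day 2.
Row day 3 is strictly dominated by row day 1 (1>-1); eliminate day 3.
Row day 1 is strictly dominated by row day 2 (3>1); eliminate day 1.
Only (day 2, day 1) remains, with payoff 3.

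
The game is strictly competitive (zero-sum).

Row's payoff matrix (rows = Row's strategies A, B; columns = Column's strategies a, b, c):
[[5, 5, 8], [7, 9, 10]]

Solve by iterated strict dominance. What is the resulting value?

7

Column c is strictly dominated by a for Column (5<8, 7<10); eliminate c.
Row A is strictly dominated by row B (7>5, 9>5); eliminate A.
Column b is strictly dominated by a for Column (7<9); eliminate b.
Only (B, a) remains, with payoff 7.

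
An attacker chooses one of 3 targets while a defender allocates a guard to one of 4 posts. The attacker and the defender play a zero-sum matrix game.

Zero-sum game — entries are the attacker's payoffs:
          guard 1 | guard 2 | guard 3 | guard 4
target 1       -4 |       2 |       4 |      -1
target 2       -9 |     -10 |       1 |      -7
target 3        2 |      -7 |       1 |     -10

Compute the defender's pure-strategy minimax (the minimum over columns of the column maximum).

The worst case (largest entry) in each column is guard 1: 2, guard 2: 2, guard 3: 4, guard 4: -1.
The best (smallest) of these is -1.

-1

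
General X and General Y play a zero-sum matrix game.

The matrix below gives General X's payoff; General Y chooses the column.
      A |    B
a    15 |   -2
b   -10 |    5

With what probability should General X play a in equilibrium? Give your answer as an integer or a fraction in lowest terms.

15/32

Row minima are -2 and -10, so General X's maximin is -2; column maxima are 15 and 5, so General Y's minimax is 5. These differ, so the equilibrium is in mixed strategies.
Let General X play a with probability p. General Y is indifferent when 15p − 10(1−p) = −2p + 5(1−p), giving p = 15/32.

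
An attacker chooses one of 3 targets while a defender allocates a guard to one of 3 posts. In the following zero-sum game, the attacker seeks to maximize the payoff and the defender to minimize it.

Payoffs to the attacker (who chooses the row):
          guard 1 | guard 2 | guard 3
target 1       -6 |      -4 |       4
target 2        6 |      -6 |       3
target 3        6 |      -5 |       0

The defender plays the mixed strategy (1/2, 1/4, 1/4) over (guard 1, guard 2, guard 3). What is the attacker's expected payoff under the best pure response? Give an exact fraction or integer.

target 1: (-6)·(1/2) + (-4)·(1/4) + (4)·(1/4) = -3.
target 2: (6)·(1/2) + (-6)·(1/4) + (3)·(1/4) = 9/4.
target 3: (6)·(1/2) + (-5)·(1/4) + (0)·(1/4) = 7/4.
The best pure response is target 2 with expected payoff 9/4.

9/4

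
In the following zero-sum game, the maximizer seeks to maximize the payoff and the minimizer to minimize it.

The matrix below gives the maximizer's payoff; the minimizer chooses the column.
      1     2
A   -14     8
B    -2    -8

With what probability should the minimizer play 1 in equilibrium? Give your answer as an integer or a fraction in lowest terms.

4/7

Row minima are -14 and -8, so the maximizer's maximin is -8; column maxima are -2 and 8, so the minimizer's minimax is -2. These differ, so the equilibrium is in mixed strategies.
Let the minimizer play 1 with probability q. The maximizer is indifferent when −14q + 8(1−q) = −2q − 8(1−q), giving q = 4/7.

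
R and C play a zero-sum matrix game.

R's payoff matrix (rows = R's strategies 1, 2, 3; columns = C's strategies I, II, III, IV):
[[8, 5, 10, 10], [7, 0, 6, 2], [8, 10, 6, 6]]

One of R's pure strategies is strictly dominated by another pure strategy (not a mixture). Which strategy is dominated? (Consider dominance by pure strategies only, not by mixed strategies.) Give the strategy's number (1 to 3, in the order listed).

2

Compare 2 with 1: 8 > 7, 5 > 0, 10 > 6, 10 > 2.
So 1 strictly dominates 2 for R; 2 is strictly dominated.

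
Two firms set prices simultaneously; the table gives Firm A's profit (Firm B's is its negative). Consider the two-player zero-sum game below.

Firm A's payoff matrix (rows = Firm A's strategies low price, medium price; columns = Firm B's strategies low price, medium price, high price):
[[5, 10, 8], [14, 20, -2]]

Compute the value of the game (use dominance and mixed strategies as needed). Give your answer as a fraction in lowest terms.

Column medium price is strictly dominated by low price for Firm B (it gives Firm A more in every row).
The remaining 2×2 game on (low price, medium price) × (low price, high price) has no saddle point. Let Firm A play low price with probability p; indifference gives 5p + 14(1−p) = 8p − 2(1−p), so p = 16/19.
Similarly Firm B's optimal q on low price is 10/19, and the value is 5·(10/19) + (8)·(9/19) = 122/19.

122/19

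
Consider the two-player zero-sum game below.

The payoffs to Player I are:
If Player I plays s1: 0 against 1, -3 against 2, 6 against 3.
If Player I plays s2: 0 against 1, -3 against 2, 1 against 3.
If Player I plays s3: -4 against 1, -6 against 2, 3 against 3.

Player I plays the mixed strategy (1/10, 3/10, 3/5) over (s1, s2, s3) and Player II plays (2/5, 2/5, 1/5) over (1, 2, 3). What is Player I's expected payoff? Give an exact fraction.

-117/50

Against (2/5, 2/5, 1/5), each row's expected payoff is s1: 0; s2: -1; s3: -17/5.
Taking the (1/10, 3/10, 3/5)-weighted average: (1/10)·(0) + (3/10)·(-1) + (3/5)·(-17/5) = -117/50.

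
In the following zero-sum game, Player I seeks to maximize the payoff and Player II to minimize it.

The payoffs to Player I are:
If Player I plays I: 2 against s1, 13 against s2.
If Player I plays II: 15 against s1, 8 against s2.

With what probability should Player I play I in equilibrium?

7/18

Row minima are 2 and 8, so Player I's maximin is 8; column maxima are 15 and 13, so Player II's minimax is 13. These differ, so the equilibrium is in mixed strategies.
Let Player I play I with probability p. Player II is indifferent when 2p + 15(1−p) = 13p + 8(1−p), giving p = 7/18.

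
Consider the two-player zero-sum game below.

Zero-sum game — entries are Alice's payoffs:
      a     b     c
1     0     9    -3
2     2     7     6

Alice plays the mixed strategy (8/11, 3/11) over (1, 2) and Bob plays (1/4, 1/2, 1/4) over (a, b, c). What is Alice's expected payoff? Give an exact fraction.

93/22

Against (1/4, 1/2, 1/4), each row's expected payoff is 1: 15/4; 2: 11/2.
Taking the (8/11, 3/11)-weighted average: (8/11)·(15/4) + (3/11)·(11/2) = 93/22.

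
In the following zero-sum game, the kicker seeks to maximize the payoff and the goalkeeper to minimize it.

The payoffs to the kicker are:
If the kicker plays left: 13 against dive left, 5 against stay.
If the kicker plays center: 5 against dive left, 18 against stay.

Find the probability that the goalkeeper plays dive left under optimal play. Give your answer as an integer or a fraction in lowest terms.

13/21

Row minima are 5 and 5, so the kicker's maximin is 5; column maxima are 13 and 18, so the goalkeeper's minimax is 13. These differ, so the equilibrium is in mixed strategies.
Let the goalkeeper play dive left with probability q. The kicker is indifferent when 13q + 5(1−q) = 5q + 18(1−q), giving q = 13/21.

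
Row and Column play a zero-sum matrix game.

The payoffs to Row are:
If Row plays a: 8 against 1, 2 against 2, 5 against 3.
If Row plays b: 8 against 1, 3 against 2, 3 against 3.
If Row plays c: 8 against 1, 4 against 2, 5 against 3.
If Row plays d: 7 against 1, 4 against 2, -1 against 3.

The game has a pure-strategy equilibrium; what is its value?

Row minima: 2, 3, 4, -1 → Row's maximin is 4.
Column maxima: 8, 4, 5 → Column's minimax is 4.
They coincide at (c, 2), so the value is 4.

4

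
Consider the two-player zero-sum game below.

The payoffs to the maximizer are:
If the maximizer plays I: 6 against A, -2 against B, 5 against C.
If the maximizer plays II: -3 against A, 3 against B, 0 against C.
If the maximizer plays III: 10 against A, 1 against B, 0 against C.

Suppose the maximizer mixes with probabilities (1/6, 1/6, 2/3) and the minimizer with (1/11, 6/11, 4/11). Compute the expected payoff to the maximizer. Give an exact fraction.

31/22

Against (1/11, 6/11, 4/11), each row's expected payoff is I: 14/11; II: 15/11; III: 16/11.
Taking the (1/6, 1/6, 2/3)-weighted average: (1/6)·(14/11) + (1/6)·(15/11) + (2/3)·(16/11) = 31/22.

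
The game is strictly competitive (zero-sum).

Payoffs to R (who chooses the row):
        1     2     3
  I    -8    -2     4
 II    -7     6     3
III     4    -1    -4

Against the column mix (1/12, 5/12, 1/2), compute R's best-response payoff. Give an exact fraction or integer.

41/12

I: (-8)·(1/12) + (-2)·(5/12) + (4)·(1/2) = 1/2.
II: (-7)·(1/12) + (6)·(5/12) + (3)·(1/2) = 41/12.
III: (4)·(1/12) + (-1)·(5/12) + (-4)·(1/2) = -25/12.
The best pure response is II with expected payoff 41/12.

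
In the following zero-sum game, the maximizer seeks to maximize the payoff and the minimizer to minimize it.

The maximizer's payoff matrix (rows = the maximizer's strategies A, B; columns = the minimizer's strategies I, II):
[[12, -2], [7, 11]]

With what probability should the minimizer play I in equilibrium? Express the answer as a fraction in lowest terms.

13/18

Row minima are -2 and 7, so the maximizer's maximin is 7; column maxima are 12 and 11, so the minimizer's minimax is 11. These differ, so the equilibrium is in mixed strategies.
Let the minimizer play I with probability q. The maximizer is indifferent when 12q − 2(1−q) = 7q + 11(1−q), giving q = 13/18.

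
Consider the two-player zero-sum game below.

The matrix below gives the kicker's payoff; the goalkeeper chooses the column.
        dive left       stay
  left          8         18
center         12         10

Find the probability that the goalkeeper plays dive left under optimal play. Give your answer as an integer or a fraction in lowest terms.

2/3

Row minima are 8 and 10, so the kicker's maximin is 10; column maxima are 12 and 18, so the goalkeeper's minimax is 12. These differ, so the equilibrium is in mixed strategies.
Let the goalkeeper play dive left with probability q. The kicker is indifferent when 8q + 18(1−q) = 12q + 10(1−q), giving q = 2/3.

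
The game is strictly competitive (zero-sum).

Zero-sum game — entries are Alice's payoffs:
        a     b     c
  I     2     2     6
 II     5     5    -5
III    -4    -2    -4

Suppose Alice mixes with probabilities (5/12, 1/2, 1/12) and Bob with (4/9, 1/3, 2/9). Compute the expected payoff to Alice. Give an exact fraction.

125/54

Against (4/9, 1/3, 2/9), each row's expected payoff is I: 26/9; II: 25/9; III: -10/3.
Taking the (5/12, 1/2, 1/12)-weighted average: (5/12)·(26/9) + (1/2)·(25/9) + (1/12)·(-10/3) = 125/54.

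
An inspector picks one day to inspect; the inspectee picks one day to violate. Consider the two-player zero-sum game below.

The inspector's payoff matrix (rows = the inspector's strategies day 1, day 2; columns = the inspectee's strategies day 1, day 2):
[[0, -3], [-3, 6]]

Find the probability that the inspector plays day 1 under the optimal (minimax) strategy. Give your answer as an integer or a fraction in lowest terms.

Row minima are -3 and -3, so the inspector's maximin is -3; column maxima are 0 and 6, so the inspectee's minimax is 0. These differ, so the equilibrium is in mixed strategies.
Let the inspector play day 1 with probability p. The inspectee is indifferent when −3(1−p) = −3p + 6(1−p), giving p = 3/4.

3/4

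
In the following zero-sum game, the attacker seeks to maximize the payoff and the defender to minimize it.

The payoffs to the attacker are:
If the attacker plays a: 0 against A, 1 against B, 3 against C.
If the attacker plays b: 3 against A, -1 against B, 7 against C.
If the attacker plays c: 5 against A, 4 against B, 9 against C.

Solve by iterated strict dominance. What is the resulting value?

4

Row a is strictly dominated by row c (5>0, 4>1, 9>3); eliminate a.
Column A is strictly dominated by B for the defender (-1<3, 4<5); eliminate A.
Column C is strictly dominated by B for the defender (-1<7, 4<9); eliminate C.
Row b is strictly dominated by row c (4>-1); eliminate b.
Only (c, B) remains, with payoff 4.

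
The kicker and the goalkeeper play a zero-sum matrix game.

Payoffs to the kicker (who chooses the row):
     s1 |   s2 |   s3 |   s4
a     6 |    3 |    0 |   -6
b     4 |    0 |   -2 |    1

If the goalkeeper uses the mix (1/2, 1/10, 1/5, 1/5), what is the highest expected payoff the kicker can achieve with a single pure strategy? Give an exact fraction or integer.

a: (6)·(1/2) + (3)·(1/10) + (0)·(1/5) + (-6)·(1/5) = 21/10.
b: (4)·(1/2) + (0)·(1/10) + (-2)·(1/5) + (1)·(1/5) = 9/5.
The best pure response is a with expected payoff 21/10.

21/10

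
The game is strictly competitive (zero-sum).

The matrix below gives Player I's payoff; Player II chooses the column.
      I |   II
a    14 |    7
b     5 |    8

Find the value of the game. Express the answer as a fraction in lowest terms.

77/10

Row minima are 7 and 5, so Player I's maximin is 7; column maxima are 14 and 8, so Player II's minimax is 8. These differ, so the equilibrium is in mixed strategies.
Let Player I play a with probability p. Player II is indifferent when 14p + 5(1−p) = 7p + 8(1−p), giving p = 3/10.
Let Player II play I with probability q. Player I is indifferent when 14q + 7(1−q) = 5q + 8(1−q), giving q = 1/10.
The value is 14·(1/10) + (7)·(9/10) = 77/10.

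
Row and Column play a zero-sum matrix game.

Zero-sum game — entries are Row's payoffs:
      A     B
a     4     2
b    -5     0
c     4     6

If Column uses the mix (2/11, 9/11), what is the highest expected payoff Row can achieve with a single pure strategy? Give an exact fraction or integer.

a: (4)·(2/11) + (2)·(9/11) = 26/11.
b: (-5)·(2/11) + (0)·(9/11) = -10/11.
c: (4)·(2/11) + (6)·(9/11) = 62/11.
The best pure response is c with expected payoff 62/11.

62/11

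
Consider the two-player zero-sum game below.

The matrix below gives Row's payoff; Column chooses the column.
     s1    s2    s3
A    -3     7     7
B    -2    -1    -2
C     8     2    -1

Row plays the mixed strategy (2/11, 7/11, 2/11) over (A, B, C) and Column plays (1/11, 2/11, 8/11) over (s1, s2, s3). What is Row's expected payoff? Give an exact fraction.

Against (1/11, 2/11, 8/11), each row's expected payoff is A: 67/11; B: -20/11; C: 4/11.
Taking the (2/11, 7/11, 2/11)-weighted average: (2/11)·(67/11) + (7/11)·(-20/11) + (2/11)·(4/11) = 2/121.

2/121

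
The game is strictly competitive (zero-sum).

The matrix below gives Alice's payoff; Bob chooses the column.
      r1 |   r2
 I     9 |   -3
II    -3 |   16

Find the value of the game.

135/31

Row minima are -3 and -3, so Alice's maximin is -3; column maxima are 9 and 16, so Bob's minimax is 9. These differ, so the equilibrium is in mixed strategies.
Let Alice play I with probability p. Bob is indifferent when 9p − 3(1−p) = −3p + 16(1−p), giving p = 19/31.
Let Bob play r1 with probability q. Alice is indifferent when 9q − 3(1−q) = −3q + 16(1−q), giving q = 19/31.
The value is 9·(19/31) + (-3)·(12/31) = 135/31.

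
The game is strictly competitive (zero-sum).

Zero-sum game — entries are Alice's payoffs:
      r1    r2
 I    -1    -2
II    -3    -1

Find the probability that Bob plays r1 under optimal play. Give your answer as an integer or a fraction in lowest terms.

Row minima are -2 and -3, so Alice's maximin is -2; column maxima are -1 and -1, so Bob's minimax is -1. These differ, so the equilibrium is in mixed strategies.
Let Bob play r1 with probability q. Alice is indifferent when −q − 2(1−q) = −3q − (1−q), giving q = 1/3.

1/3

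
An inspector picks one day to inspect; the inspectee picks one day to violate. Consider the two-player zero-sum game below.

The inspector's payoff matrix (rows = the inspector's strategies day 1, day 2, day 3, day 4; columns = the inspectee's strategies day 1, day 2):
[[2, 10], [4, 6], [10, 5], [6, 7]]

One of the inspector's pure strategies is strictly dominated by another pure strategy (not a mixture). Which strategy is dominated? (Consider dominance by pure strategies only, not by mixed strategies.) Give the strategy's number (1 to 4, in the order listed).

2

Compare day 2 with day 4: 6 > 4, 7 > 6.
So day 4 strictly dominates day 2 for the inspector; day 2 is strictly dominated.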